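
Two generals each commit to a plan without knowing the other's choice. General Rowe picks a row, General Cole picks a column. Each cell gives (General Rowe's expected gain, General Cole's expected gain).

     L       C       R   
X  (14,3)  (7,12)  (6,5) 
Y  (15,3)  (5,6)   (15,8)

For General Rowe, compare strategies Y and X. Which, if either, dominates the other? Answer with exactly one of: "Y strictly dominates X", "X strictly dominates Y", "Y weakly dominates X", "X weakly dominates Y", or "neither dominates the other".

neither dominates the other

Compare Y to X across each opponent action: L: 15>14, C: 5<7, R: 15>6.
Y does better at L, R but worse at C; neither strategy dominates the other.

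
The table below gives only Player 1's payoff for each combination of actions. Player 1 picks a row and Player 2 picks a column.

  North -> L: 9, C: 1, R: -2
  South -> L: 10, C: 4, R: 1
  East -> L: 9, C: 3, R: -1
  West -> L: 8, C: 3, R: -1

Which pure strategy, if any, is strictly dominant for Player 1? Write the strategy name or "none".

South

South vs North: L: 10>9, C: 4>1, R: 1>-2.
South vs East: L: 10>9, C: 4>3, R: 1>-1.
South vs West: L: 10>8, C: 4>3, R: 1>-1.
South strictly beats every other strategy against every opponent action, so it is strictly dominant.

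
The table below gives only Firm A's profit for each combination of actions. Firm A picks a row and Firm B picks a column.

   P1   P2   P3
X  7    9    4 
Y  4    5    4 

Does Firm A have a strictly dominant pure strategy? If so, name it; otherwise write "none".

X fails to dominate Y at P3 (4=4).
Y fails to dominate X at P1 (4<7).
No single strategy dominates all the others.

none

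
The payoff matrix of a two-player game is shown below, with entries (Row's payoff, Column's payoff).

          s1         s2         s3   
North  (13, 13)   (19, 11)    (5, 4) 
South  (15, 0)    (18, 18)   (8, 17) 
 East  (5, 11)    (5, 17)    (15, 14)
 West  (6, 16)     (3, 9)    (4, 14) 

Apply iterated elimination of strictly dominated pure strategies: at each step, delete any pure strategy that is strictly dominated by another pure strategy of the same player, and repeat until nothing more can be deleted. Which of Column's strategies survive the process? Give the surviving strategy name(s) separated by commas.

Row's strategy West is strictly dominated by North (s1: 13>6, s2: 19>3, s3: 5>4) and is removed.
Column's strategy s3 is strictly dominated by s2 (North: 11>4, South: 18>17, East: 17>14) and is removed.
Row's strategy East is strictly dominated by North (s1: 13>5, s2: 19>5) and is removed.
Among the remaining strategies, none is strictly dominated by another pure strategy of the same player, so the elimination stops.
Surviving strategies — Row: {North, South}; Column: {s1, s2}.

s1, s2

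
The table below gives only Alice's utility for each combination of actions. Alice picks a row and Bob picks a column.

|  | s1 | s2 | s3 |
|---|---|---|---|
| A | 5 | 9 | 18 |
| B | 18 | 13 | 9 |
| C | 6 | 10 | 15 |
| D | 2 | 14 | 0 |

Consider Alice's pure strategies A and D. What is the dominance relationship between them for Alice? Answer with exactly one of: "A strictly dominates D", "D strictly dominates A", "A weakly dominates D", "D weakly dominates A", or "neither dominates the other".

Compare A to D across each opponent action: s1: 5>2, s2: 9<14, s3: 18>0.
A does better at s1, s3 but worse at s2; neither strategy dominates the other.

neither dominates the other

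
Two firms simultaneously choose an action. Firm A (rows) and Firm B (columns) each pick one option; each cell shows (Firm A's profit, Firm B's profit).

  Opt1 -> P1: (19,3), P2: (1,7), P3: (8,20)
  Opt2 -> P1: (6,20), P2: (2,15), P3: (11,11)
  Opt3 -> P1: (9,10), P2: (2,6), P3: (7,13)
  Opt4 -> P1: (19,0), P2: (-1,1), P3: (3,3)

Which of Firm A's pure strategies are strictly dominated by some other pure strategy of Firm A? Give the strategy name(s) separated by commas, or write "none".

none

Opt1 is not dominated — it holds its own against Opt2 at P1 (19>6); Opt3 at P1 (19>9); Opt4 at P1 (19=19).
Opt2: no other strategy beats it everywhere (Opt1 at P2 (2>1); Opt3 at P2 (2=2); Opt4 at P2 (2>-1)).
Opt3: no other strategy beats it everywhere (Opt1 at P2 (2>1); Opt2 at P1 (9>6); Opt4 at P2 (2>-1)).
Opt4: no other strategy beats it everywhere (Opt1 at P1 (19=19); Opt2 at P1 (19>6); Opt3 at P1 (19>9)).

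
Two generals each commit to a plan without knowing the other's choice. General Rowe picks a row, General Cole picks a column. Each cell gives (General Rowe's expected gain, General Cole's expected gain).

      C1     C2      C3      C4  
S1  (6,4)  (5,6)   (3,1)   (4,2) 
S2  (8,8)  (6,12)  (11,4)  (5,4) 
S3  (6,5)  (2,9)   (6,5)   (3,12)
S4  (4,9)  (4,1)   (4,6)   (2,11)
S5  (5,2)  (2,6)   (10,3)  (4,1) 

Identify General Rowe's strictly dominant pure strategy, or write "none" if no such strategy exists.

S2 vs S1: C1: 8>6, C2: 6>5, C3: 11>3, C4: 5>4.
S2 vs S3: C1: 8>6, C2: 6>2, C3: 11>6, C4: 5>3.
S2 vs S4: C1: 8>4, C2: 6>4, C3: 11>4, C4: 5>2.
S2 vs S5: C1: 8>5, C2: 6>2, C3: 11>10, C4: 5>4.
S2 strictly beats every other strategy against every opponent action, so it is strictly dominant.

S2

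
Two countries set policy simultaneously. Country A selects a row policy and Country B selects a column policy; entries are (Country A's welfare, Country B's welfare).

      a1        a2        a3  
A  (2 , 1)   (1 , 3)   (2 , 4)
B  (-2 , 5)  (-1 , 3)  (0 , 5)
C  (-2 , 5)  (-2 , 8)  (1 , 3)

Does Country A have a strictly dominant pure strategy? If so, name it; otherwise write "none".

A

A vs B: a1: 2>-2, a2: 1>-1, a3: 2>0.
A vs C: a1: 2>-2, a2: 1>-2, a3: 2>1.
A strictly beats every other strategy against every opponent action, so it is strictly dominant.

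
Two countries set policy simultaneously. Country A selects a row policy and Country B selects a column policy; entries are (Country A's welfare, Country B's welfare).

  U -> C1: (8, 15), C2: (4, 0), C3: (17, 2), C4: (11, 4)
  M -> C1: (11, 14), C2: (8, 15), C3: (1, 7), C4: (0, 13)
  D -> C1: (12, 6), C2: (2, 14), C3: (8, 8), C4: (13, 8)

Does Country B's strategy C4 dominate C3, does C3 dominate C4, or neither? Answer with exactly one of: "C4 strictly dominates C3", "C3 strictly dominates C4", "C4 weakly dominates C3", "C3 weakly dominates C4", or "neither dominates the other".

C4's payoffs vs C3's, by Country A's action — U: 4>2, M: 13>7, D: 8=8.
C4 is at least as good everywhere and strictly better somewhere (tied only at D), so C4 weakly but not strictly dominates C3.

C4 weakly dominates C3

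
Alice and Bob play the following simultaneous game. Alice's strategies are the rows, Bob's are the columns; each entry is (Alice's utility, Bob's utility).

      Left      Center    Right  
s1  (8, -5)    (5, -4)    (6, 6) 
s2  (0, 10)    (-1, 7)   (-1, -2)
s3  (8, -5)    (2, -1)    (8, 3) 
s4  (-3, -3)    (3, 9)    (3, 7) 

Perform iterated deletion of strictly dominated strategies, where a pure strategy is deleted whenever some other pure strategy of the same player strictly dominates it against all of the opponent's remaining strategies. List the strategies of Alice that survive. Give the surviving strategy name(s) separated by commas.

s3

For Alice, s1 strictly dominates s2 on the remaining columns (Left: 8>0, Center: 5>-1, Right: 6>-1); eliminate s2.
Alice's strategy s4 is strictly dominated by s1 (Left: 8>-3, Center: 5>3, Right: 6>3) and is removed.
Bob's strategy Left is strictly dominated by Center (s1: -4>-5, s3: -1>-5) and is removed.
Column Center is eliminated: Right beats it against every remaining row (s1: 6>-4, s3: 3>-1).
For Alice, s3 strictly dominates s1 on the remaining columns (Right: 8>6); eliminate s1.
Among the remaining strategies, none is strictly dominated by another pure strategy of the same player, so the elimination stops.
Surviving strategies — Alice: {s3}; Bob: {Right}.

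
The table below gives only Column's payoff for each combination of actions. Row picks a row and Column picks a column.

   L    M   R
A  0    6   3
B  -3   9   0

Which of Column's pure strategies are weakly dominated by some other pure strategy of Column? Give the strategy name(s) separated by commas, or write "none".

L is weakly dominated by M (A: 6>0, B: 9>-3).
M: no other strategy beats it everywhere (L at A (6>0); R at A (6>3)).
M weakly dominates R — A: 6>3, B: 9>0.

L, R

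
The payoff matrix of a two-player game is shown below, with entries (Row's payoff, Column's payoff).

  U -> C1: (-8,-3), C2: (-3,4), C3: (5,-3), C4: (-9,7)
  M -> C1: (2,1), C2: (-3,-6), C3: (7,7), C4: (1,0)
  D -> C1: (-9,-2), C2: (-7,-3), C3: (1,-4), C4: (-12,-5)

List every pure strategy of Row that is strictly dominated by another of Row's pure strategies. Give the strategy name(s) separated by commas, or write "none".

U is not dominated — it holds its own against M at C2 (-3=-3); D at C1 (-8>-9).
M: no other strategy beats it everywhere (U at C1 (2>-8); D at C1 (2>-9)).
U strictly dominates D — C1: -8>-9, C2: -3>-7, C3: 5>1, C4: -9>-12.

D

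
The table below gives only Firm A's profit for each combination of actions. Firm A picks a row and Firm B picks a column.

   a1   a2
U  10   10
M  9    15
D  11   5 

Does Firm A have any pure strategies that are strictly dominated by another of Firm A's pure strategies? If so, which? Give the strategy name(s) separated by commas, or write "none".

U: no other strategy beats it everywhere (M at a1 (10>9); D at a2 (10>5)).
M: no other strategy beats it everywhere (U at a2 (15>10); D at a2 (15>5)).
D: no other strategy beats it everywhere (U at a1 (11>10); M at a1 (11>9)).

none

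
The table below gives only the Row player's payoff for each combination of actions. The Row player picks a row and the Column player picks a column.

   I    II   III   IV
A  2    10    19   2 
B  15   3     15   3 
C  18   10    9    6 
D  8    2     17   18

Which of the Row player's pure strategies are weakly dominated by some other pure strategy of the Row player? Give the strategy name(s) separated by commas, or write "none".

none

Nothing dominates A: B at II (10>3); C at III (19>9); D at II (10>2).
B: no other strategy beats it everywhere (A at I (15>2); C at III (15>9); D at I (15>8)).
C: no other strategy beats it everywhere (A at I (18>2); B at I (18>15); D at I (18>8)).
D is not dominated — it holds its own against A at I (8>2); B at III (17>15); C at III (17>9).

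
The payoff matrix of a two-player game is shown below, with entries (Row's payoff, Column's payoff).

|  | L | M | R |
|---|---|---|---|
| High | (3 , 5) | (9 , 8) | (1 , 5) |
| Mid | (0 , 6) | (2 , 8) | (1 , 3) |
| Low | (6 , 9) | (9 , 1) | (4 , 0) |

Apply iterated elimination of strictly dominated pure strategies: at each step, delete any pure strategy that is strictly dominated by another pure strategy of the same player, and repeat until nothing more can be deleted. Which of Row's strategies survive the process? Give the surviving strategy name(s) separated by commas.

High, Low

Row Mid is eliminated: Low beats it against every remaining column (L: 6>0, M: 9>2, R: 4>1).
Column R is eliminated: M beats it against every remaining row (High: 8>5, Low: 1>0).
Among the remaining strategies, none is strictly dominated by another pure strategy of the same player, so the elimination stops.
Surviving strategies — Row: {High, Low}; Column: {L, M}.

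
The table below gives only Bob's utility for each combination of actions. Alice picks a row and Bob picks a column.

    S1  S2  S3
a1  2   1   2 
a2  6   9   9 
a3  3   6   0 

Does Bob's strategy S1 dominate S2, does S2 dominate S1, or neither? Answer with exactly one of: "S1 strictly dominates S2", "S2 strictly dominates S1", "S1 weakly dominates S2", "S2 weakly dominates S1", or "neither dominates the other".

S1's payoffs vs S2's, by Alice's action — a1: 2>1, a2: 6<9, a3: 3<6.
S1 does better at a1 but worse at a2, a3; neither strategy dominates the other.

neither dominates the other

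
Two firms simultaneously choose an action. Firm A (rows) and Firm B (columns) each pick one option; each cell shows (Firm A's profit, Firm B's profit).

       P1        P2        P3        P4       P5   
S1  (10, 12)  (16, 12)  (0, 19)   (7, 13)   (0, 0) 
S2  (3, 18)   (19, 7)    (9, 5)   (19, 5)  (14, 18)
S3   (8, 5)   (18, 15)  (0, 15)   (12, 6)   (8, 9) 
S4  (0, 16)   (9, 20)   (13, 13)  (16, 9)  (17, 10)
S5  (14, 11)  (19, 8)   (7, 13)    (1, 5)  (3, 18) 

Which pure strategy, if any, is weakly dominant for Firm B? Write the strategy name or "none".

none

P1 fails to dominate P2 at S3 (5<15).
P2 fails to dominate P1 at S2 (7<18).
P3 fails to dominate P1 at S2 (5<18).
P4 fails to dominate P1 at S2 (5<18).
P5 fails to dominate P1 at S1 (0<12).
No single strategy dominates all the others.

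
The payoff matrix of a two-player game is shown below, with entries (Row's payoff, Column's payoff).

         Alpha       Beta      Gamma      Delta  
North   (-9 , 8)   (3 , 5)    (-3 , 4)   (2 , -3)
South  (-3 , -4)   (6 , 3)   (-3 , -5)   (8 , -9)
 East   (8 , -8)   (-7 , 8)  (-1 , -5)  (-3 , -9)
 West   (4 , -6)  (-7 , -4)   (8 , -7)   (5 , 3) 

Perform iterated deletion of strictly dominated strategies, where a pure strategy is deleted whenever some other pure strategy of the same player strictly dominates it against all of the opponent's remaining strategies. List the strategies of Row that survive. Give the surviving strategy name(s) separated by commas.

Column's strategy Gamma is strictly dominated by Beta (North: 5>4, South: 3>-5, East: 8>-5, West: -4>-7) and is removed.
For Row, South strictly dominates North on the remaining columns (Alpha: -3>-9, Beta: 6>3, Delta: 8>2); eliminate North.
For Column, Beta strictly dominates Alpha on the remaining rows (South: 3>-4, East: 8>-8, West: -4>-6); eliminate Alpha.
Row's strategy East is strictly dominated by South (Beta: 6>-7, Delta: 8>-3) and is removed.
Row's strategy West is strictly dominated by South (Beta: 6>-7, Delta: 8>5) and is removed.
Column's strategy Delta is strictly dominated by Beta (South: 3>-9) and is removed.
Among the remaining strategies, none is strictly dominated by another pure strategy of the same player, so the elimination stops.
Surviving strategies — Row: {South}; Column: {Beta}.

South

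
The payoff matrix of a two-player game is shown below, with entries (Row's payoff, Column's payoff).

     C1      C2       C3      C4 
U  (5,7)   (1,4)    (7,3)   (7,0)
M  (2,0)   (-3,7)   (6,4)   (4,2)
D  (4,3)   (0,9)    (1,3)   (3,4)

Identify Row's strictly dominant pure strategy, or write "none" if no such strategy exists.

U

U vs M: C1: 5>2, C2: 1>-3, C3: 7>6, C4: 7>4.
U vs D: C1: 5>4, C2: 1>0, C3: 7>1, C4: 7>3.
U strictly beats every other strategy against every opponent action, so it is strictly dominant.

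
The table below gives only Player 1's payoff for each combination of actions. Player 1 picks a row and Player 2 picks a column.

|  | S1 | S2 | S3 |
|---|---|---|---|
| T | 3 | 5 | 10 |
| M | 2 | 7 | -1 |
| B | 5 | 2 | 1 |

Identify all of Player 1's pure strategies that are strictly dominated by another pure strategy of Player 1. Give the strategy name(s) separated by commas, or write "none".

T: no other strategy beats it everywhere (M at S1 (3>2); B at S2 (5>2)).
M is not dominated — it holds its own against T at S2 (7>5); B at S2 (7>2).
Nothing dominates B: T at S1 (5>3); M at S1 (5>2).

none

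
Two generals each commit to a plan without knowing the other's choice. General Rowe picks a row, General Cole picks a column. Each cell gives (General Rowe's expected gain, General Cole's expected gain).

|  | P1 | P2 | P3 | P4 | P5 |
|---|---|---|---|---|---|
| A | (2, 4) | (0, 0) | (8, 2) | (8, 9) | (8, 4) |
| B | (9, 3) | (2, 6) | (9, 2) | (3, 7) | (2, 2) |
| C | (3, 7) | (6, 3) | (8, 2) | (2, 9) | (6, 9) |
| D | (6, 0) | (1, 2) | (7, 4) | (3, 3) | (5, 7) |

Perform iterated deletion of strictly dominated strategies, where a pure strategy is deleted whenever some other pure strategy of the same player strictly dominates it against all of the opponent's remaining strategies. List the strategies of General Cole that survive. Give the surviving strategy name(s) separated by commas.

Column P1 is eliminated: P4 beats it against every remaining row (A: 9>4, B: 7>3, C: 9>7, D: 3>0).
For General Cole, P4 strictly dominates P2 on the remaining rows (A: 9>0, B: 7>6, C: 9>3, D: 3>2); eliminate P2.
For General Rowe, A strictly dominates D on the remaining columns (P3: 8>7, P4: 8>3, P5: 8>5); eliminate D.
General Cole's strategy P3 is strictly dominated by P4 (A: 9>2, B: 7>2, C: 9>2) and is removed.
Row B is eliminated: A beats it against every remaining column (P4: 8>3, P5: 8>2).
Row C is eliminated: A beats it against every remaining column (P4: 8>2, P5: 8>6).
Column P5 is eliminated: P4 beats it against every remaining row (A: 9>4).
Among the remaining strategies, none is strictly dominated by another pure strategy of the same player, so the elimination stops.
Surviving strategies — General Rowe: {A}; General Cole: {P4}.

P4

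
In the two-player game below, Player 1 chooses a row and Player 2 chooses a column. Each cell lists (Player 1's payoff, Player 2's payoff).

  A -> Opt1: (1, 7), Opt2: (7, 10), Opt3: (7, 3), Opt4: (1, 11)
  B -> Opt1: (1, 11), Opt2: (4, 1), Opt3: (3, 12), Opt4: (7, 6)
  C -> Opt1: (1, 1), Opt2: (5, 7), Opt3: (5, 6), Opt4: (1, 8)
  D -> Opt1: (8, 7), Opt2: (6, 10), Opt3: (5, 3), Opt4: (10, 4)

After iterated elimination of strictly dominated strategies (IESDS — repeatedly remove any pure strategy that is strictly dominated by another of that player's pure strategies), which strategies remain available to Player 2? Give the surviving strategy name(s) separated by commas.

Opt2, Opt4

Player 1's strategy B is strictly dominated by D (Opt1: 8>1, Opt2: 6>4, Opt3: 5>3, Opt4: 10>7) and is removed.
Player 2's strategy Opt1 is strictly dominated by Opt2 (A: 10>7, C: 7>1, D: 10>7) and is removed.
Column Opt3 is eliminated: Opt2 beats it against every remaining row (A: 10>3, C: 7>6, D: 10>3).
Row C is eliminated: D beats it against every remaining column (Opt2: 6>5, Opt4: 10>1).
Among the remaining strategies, none is strictly dominated by another pure strategy of the same player, so the elimination stops.
Surviving strategies — Player 1: {A, D}; Player 2: {Opt2, Opt4}.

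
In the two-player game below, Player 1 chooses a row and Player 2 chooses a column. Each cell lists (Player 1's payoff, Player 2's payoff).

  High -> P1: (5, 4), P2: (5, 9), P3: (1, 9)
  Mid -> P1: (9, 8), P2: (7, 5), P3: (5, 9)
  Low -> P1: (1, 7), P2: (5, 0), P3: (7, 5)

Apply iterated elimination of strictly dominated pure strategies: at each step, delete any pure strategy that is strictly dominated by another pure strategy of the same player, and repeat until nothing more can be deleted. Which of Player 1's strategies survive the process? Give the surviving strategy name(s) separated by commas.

Mid, Low

Player 1's strategy High is strictly dominated by Mid (P1: 9>5, P2: 7>5, P3: 5>1) and is removed.
Column P2 is eliminated: P1 beats it against every remaining row (Mid: 8>5, Low: 7>0).
Among the remaining strategies, none is strictly dominated by another pure strategy of the same player, so the elimination stops.
Surviving strategies — Player 1: {Mid, Low}; Player 2: {P1, P3}.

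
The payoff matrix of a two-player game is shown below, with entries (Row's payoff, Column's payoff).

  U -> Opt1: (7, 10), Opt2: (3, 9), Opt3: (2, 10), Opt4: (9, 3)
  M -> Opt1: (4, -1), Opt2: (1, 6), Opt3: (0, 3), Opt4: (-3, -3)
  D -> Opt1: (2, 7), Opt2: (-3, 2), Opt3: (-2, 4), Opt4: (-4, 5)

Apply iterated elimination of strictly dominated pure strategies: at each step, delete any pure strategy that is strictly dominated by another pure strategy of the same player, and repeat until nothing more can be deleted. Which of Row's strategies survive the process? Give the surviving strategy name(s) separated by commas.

Row M is eliminated: U beats it against every remaining column (Opt1: 7>4, Opt2: 3>1, Opt3: 2>0, Opt4: 9>-3).
For Row, U strictly dominates D on the remaining columns (Opt1: 7>2, Opt2: 3>-3, Opt3: 2>-2, Opt4: 9>-4); eliminate D.
Column's strategy Opt2 is strictly dominated by Opt1 (U: 10>9) and is removed.
For Column, Opt1 strictly dominates Opt4 on the remaining rows (U: 10>3); eliminate Opt4.
Among the remaining strategies, none is strictly dominated by another pure strategy of the same player, so the elimination stops.
Surviving strategies — Row: {U}; Column: {Opt1, Opt3}.

U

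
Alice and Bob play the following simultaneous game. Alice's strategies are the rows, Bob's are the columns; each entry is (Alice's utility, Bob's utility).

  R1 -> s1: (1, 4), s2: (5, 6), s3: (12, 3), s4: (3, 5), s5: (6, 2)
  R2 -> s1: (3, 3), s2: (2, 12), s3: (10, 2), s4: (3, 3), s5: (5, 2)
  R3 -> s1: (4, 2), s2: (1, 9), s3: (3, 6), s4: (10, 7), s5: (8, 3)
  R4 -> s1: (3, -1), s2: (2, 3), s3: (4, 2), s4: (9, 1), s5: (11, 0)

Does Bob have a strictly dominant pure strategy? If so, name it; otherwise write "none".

s2

s2 vs s1: R1: 6>4, R2: 12>3, R3: 9>2, R4: 3>-1.
s2 vs s3: R1: 6>3, R2: 12>2, R3: 9>6, R4: 3>2.
s2 vs s4: R1: 6>5, R2: 12>3, R3: 9>7, R4: 3>1.
s2 vs s5: R1: 6>2, R2: 12>2, R3: 9>3, R4: 3>0.
s2 strictly beats every other strategy against every opponent action, so it is strictly dominant.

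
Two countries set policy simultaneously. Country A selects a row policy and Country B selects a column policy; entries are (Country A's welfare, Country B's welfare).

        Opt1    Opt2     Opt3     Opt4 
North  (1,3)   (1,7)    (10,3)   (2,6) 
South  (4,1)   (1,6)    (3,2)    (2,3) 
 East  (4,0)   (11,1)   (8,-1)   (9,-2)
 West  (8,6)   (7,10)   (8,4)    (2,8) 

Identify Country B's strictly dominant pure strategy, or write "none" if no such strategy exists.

Opt2 vs Opt1: North: 7>3, South: 6>1, East: 1>0, West: 10>6.
Opt2 vs Opt3: North: 7>3, South: 6>2, East: 1>-1, West: 10>4.
Opt2 vs Opt4: North: 7>6, South: 6>3, East: 1>-2, West: 10>8.
Opt2 strictly beats every other strategy against every opponent action, so it is strictly dominant.

Opt2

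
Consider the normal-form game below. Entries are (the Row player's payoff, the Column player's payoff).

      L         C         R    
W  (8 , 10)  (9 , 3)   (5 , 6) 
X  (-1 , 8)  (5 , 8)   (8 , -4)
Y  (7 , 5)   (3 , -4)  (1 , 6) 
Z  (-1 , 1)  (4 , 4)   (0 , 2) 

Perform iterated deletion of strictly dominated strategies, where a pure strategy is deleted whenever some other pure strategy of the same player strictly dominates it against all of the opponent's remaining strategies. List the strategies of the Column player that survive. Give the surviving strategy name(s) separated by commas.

L

For the Row player, W strictly dominates Y on the remaining columns (L: 8>7, C: 9>3, R: 5>1); eliminate Y.
Row Z is eliminated: W beats it against every remaining column (L: 8>-1, C: 9>4, R: 5>0).
The Column player's strategy R is strictly dominated by L (W: 10>6, X: 8>-4) and is removed.
For the Row player, W strictly dominates X on the remaining columns (L: 8>-1, C: 9>5); eliminate X.
For the Column player, L strictly dominates C on the remaining rows (W: 10>3); eliminate C.
Among the remaining strategies, none is strictly dominated by another pure strategy of the same player, so the elimination stops.
Surviving strategies — the Row player: {W}; the Column player: {L}.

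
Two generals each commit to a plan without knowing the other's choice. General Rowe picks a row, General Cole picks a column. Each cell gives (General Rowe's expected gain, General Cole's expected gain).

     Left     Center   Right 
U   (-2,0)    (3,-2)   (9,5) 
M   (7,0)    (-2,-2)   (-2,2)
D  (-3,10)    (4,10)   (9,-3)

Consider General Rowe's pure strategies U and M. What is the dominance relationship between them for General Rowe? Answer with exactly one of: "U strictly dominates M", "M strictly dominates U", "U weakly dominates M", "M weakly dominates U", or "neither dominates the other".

neither dominates the other

U's payoffs vs M's, by General Cole's action — Left: -2<7, Center: 3>-2, Right: 9>-2.
U does better at Center, Right but worse at Left; neither strategy dominates the other.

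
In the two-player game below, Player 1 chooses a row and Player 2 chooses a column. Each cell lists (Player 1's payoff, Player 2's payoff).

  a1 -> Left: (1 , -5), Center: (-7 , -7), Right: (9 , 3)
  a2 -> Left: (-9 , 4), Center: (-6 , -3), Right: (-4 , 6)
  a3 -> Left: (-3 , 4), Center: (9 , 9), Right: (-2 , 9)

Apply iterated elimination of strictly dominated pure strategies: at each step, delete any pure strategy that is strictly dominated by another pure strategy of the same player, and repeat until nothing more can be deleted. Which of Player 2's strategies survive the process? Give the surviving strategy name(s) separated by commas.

For Player 1, a3 strictly dominates a2 on the remaining columns (Left: -3>-9, Center: 9>-6, Right: -2>-4); eliminate a2.
For Player 2, Right strictly dominates Left on the remaining rows (a1: 3>-5, a3: 9>4); eliminate Left.
Among the remaining strategies, none is strictly dominated by another pure strategy of the same player, so the elimination stops.
Surviving strategies — Player 1: {a1, a3}; Player 2: {Center, Right}.

Center, Right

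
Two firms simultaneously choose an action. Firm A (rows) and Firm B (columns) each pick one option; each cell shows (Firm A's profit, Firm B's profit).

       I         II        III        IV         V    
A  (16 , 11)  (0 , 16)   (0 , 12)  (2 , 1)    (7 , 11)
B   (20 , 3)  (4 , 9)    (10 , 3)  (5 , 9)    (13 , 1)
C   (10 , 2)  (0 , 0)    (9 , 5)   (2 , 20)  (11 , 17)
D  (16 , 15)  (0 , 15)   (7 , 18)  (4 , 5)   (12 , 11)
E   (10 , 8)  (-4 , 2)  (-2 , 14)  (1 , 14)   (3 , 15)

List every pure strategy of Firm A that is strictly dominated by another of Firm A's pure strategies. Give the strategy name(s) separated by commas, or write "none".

A, C, D, E

A: dominated, since B does at least as well everywhere (I: 20>16, II: 4>0, III: 10>0, IV: 5>2, V: 13>7).
B: no other strategy beats it everywhere (A at I (20>16); C at I (20>10); D at I (20>16); E at I (20>10)).
C: dominated, since B does at least as well everywhere (I: 20>10, II: 4>0, III: 10>9, IV: 5>2, V: 13>11).
D is strictly dominated by B (I: 20>16, II: 4>0, III: 10>7, IV: 5>4, V: 13>12).
E: dominated, since A does at least as well everywhere (I: 16>10, II: 0>-4, III: 0>-2, IV: 2>1, V: 7>3).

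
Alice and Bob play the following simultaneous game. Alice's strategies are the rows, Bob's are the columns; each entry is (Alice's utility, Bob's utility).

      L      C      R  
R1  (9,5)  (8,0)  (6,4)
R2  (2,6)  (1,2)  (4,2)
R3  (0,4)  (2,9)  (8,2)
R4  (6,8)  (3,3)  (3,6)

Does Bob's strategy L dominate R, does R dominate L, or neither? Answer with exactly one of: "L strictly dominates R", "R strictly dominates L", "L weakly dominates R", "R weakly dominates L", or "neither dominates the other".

L's payoffs vs R's, by Alice's action — R1: 5>4, R2: 6>2, R3: 4>2, R4: 8>6.
L gives a strictly higher payoff against every action of Alice, so L strictly dominates R.

L strictly dominates R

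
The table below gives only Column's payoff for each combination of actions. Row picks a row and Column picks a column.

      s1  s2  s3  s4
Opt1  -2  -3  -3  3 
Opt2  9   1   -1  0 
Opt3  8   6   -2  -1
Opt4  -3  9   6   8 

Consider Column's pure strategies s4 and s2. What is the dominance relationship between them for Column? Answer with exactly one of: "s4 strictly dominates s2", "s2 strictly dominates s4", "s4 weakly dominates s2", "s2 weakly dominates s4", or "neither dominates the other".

Compare s4 to s2 across every action of Row: Opt1: 3>-3, Opt2: 0<1, Opt3: -1<6, Opt4: 8<9.
s4 does better at Opt1 but worse at Opt2, Opt3, Opt4; neither strategy dominates the other.

neither dominates the other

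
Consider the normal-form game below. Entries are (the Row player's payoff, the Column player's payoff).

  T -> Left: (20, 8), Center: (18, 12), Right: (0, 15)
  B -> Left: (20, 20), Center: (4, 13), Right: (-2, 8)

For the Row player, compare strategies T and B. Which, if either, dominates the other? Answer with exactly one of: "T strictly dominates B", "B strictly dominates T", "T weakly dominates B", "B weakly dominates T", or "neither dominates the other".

T's payoffs vs B's, by the Column player's action — Left: 20=20, Center: 18>4, Right: 0>-2.
T is at least as good everywhere and strictly better somewhere (tied only at Left), so T weakly but not strictly dominates B.

T weakly dominates B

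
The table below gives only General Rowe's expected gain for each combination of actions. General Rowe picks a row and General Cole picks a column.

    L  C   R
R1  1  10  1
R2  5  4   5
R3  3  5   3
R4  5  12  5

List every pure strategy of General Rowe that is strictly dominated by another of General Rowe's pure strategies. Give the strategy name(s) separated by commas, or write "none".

R1, R3

R1 is strictly dominated by R4 (L: 5>1, C: 12>10, R: 5>1).
R2 is not dominated — it holds its own against R1 at L (5>1); R3 at L (5>3); R4 at L (5=5).
R4 strictly dominates R3 — L: 5>3, C: 12>5, R: 5>3.
R4: no other strategy beats it everywhere (R1 at L (5>1); R2 at L (5=5); R3 at L (5>3)).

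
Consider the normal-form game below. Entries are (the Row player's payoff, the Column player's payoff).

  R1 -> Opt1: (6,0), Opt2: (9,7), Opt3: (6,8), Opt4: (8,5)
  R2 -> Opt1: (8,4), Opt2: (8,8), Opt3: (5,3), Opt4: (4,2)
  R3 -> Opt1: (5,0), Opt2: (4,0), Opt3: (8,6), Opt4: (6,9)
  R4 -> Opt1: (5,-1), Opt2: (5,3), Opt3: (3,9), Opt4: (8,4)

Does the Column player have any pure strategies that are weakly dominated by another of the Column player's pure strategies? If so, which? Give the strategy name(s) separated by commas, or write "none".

Opt2 weakly dominates Opt1 — R1: 7>0, R2: 8>4, R3: 0=0, R4: 3>-1.
Opt2 is not dominated — it holds its own against Opt1 at R1 (7>0); Opt3 at R2 (8>3); Opt4 at R1 (7>5).
Nothing dominates Opt3: Opt1 at R1 (8>0); Opt2 at R1 (8>7); Opt4 at R1 (8>5).
Opt4 is not dominated — it holds its own against Opt1 at R1 (5>0); Opt2 at R3 (9>0); Opt3 at R3 (9>6).

Opt1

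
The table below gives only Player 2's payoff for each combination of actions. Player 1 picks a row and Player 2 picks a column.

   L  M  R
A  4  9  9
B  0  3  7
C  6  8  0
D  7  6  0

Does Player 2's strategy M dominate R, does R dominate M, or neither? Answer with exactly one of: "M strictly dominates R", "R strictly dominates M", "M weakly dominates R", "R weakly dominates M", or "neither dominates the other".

neither dominates the other

Compare M to R across every action of Player 1: A: 9=9, B: 3<7, C: 8>0, D: 6>0.
M does better at C, D but worse at B; neither strategy dominates the other.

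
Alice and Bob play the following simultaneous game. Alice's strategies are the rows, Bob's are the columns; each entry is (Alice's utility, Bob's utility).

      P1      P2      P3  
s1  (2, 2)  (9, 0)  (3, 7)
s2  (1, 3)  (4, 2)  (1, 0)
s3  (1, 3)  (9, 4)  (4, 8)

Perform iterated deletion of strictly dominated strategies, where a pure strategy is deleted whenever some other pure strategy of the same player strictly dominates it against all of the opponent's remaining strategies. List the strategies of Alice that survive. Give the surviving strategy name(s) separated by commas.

s3

For Alice, s1 strictly dominates s2 on the remaining columns (P1: 2>1, P2: 9>4, P3: 3>1); eliminate s2.
Column P1 is eliminated: P3 beats it against every remaining row (s1: 7>2, s3: 8>3).
For Bob, P3 strictly dominates P2 on the remaining rows (s1: 7>0, s3: 8>4); eliminate P2.
Row s1 is eliminated: s3 beats it against every remaining column (P3: 4>3).
Among the remaining strategies, none is strictly dominated by another pure strategy of the same player, so the elimination stops.
Surviving strategies — Alice: {s3}; Bob: {P3}.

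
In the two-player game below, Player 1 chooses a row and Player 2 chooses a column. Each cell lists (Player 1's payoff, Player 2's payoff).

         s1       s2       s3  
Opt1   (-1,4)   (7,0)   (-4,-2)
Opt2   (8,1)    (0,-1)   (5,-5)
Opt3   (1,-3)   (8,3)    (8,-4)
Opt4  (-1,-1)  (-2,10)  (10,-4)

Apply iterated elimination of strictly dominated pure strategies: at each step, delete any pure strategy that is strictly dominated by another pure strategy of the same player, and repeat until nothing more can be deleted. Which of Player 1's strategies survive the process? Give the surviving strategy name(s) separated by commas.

Opt2, Opt3

Row Opt1 is eliminated: Opt3 beats it against every remaining column (s1: 1>-1, s2: 8>7, s3: 8>-4).
Column s3 is eliminated: s1 beats it against every remaining row (Opt2: 1>-5, Opt3: -3>-4, Opt4: -1>-4).
Player 1's strategy Opt4 is strictly dominated by Opt2 (s1: 8>-1, s2: 0>-2) and is removed.
Among the remaining strategies, none is strictly dominated by another pure strategy of the same player, so the elimination stops.
Surviving strategies — Player 1: {Opt2, Opt3}; Player 2: {s1, s2}.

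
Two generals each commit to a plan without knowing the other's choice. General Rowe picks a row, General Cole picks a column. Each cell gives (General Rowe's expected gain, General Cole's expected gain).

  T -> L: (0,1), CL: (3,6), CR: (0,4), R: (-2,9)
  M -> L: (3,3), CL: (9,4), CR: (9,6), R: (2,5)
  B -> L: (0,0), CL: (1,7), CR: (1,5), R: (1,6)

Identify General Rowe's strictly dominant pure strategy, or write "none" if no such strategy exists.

M vs T: L: 3>0, CL: 9>3, CR: 9>0, R: 2>-2.
M vs B: L: 3>0, CL: 9>1, CR: 9>1, R: 2>1.
M strictly beats every other strategy against every opponent action, so it is strictly dominant.

M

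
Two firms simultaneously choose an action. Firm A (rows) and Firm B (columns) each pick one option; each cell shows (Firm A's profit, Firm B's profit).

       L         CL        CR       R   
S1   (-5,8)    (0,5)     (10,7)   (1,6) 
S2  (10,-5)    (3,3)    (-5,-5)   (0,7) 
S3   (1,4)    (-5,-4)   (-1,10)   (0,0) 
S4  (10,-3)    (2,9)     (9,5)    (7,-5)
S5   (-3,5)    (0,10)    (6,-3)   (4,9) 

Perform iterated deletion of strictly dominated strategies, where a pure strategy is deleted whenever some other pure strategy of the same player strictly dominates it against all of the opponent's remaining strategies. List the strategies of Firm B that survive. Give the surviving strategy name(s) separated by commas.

For Firm A, S4 strictly dominates S3 on the remaining columns (L: 10>1, CL: 2>-5, CR: 9>-1, R: 7>0); eliminate S3.
Row S5 is eliminated: S4 beats it against every remaining column (L: 10>-3, CL: 2>0, CR: 9>6, R: 7>4).
Among the remaining strategies, none is strictly dominated by another pure strategy of the same player, so the elimination stops.
Surviving strategies — Firm A: {S1, S2, S4}; Firm B: {L, CL, CR, R}.

L, CL, CR, R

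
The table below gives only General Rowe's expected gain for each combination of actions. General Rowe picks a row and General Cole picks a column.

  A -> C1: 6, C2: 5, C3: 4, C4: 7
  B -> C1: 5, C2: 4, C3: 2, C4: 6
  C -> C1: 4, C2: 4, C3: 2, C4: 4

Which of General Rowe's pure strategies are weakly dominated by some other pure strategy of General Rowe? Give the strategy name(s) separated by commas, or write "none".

B, C

A: no other strategy beats it everywhere (B at C1 (6>5); C at C1 (6>4)).
B is weakly dominated by A (C1: 6>5, C2: 5>4, C3: 4>2, C4: 7>6).
C is weakly dominated by A (C1: 6>4, C2: 5>4, C3: 4>2, C4: 7>4).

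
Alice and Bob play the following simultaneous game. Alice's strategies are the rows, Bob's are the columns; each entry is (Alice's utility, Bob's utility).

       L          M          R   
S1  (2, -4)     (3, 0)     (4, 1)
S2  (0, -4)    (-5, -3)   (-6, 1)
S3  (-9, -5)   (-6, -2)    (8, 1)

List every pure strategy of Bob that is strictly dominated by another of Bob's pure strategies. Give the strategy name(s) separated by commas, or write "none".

M strictly dominates L — S1: 0>-4, S2: -3>-4, S3: -2>-5.
M: dominated, since R does at least as well everywhere (S1: 1>0, S2: 1>-3, S3: 1>-2).
Nothing dominates R: L at S1 (1>-4); M at S1 (1>0).

L, M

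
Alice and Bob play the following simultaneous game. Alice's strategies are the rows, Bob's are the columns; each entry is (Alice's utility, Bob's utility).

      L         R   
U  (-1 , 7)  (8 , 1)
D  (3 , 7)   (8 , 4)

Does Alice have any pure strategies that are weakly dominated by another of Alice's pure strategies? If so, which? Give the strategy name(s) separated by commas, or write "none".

U

U is weakly dominated by D (L: 3>-1, R: 8=8).
D: no other strategy beats it everywhere (U at L (3>-1)).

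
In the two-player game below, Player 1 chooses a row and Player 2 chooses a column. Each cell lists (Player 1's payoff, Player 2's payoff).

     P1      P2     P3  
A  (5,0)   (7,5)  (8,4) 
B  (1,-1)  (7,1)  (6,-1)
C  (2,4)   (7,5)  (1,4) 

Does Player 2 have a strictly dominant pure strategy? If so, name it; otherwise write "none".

P2 vs P1: A: 5>0, B: 1>-1, C: 5>4.
P2 vs P3: A: 5>4, B: 1>-1, C: 5>4.
P2 strictly beats every other strategy against every opponent action, so it is strictly dominant.

P2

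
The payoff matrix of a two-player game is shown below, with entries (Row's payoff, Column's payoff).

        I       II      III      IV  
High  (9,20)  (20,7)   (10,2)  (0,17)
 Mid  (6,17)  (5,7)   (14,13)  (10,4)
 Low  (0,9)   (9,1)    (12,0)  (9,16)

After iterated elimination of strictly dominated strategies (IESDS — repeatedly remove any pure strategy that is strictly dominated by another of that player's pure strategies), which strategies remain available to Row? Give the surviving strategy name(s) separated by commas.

High

Column II is eliminated: I beats it against every remaining row (High: 20>7, Mid: 17>7, Low: 9>1).
Row Low is eliminated: Mid beats it against every remaining column (I: 6>0, III: 14>12, IV: 10>9).
Column's strategy III is strictly dominated by I (High: 20>2, Mid: 17>13) and is removed.
Column's strategy IV is strictly dominated by I (High: 20>17, Mid: 17>4) and is removed.
Row Mid is eliminated: High beats it against every remaining column (I: 9>6).
Among the remaining strategies, none is strictly dominated by another pure strategy of the same player, so the elimination stops.
Surviving strategies — Row: {High}; Column: {I}.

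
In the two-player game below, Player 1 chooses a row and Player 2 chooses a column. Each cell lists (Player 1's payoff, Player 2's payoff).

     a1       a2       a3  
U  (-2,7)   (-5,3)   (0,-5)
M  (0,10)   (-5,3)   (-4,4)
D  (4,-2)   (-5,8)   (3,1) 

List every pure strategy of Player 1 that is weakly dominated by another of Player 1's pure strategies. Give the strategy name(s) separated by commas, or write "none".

U is weakly dominated by D (a1: 4>-2, a2: -5=-5, a3: 3>0).
D weakly dominates M — a1: 4>0, a2: -5=-5, a3: 3>-4.
D is not dominated — it holds its own against U at a1 (4>-2); M at a1 (4>0).

U, M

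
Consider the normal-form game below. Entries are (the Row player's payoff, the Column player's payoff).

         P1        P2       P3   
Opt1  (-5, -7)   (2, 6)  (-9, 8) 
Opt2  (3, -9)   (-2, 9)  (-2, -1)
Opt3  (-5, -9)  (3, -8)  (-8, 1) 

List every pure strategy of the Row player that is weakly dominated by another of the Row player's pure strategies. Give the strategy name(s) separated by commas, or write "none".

Opt3 weakly dominates Opt1 — P1: -5=-5, P2: 3>2, P3: -8>-9.
Nothing dominates Opt2: Opt1 at P1 (3>-5); Opt3 at P1 (3>-5).
Opt3: no other strategy beats it everywhere (Opt1 at P2 (3>2); Opt2 at P2 (3>-2)).

Opt1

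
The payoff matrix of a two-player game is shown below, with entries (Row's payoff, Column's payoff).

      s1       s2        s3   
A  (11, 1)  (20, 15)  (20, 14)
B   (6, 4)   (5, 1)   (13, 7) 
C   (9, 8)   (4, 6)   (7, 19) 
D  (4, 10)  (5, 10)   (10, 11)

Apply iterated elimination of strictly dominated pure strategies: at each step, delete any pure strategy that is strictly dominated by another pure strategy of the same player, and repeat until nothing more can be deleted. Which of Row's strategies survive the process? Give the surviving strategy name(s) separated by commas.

For Row, A strictly dominates B on the remaining columns (s1: 11>6, s2: 20>5, s3: 20>13); eliminate B.
Row's strategy C is strictly dominated by A (s1: 11>9, s2: 20>4, s3: 20>7) and is removed.
Row's strategy D is strictly dominated by A (s1: 11>4, s2: 20>5, s3: 20>10) and is removed.
Column's strategy s1 is strictly dominated by s2 (A: 15>1) and is removed.
Column s3 is eliminated: s2 beats it against every remaining row (A: 15>14).
Among the remaining strategies, none is strictly dominated by another pure strategy of the same player, so the elimination stops.
Surviving strategies — Row: {A}; Column: {s2}.

A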